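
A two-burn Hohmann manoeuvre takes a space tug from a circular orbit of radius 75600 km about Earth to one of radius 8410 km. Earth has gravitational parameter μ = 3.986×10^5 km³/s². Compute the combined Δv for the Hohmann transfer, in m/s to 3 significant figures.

Transfer-ellipse semi-major axis a_t = (r₁ + r₂)/2 = (75600 + 8410)/2 = 42005 km.
At r₁ the circular-orbit speed is v₁ = √(μ/r₁) = 2.296 km/s.
Transfer-orbit speed at r₁ (vis-viva): v_a = √[μ(2/r₁ − 1/a_t)] = 1.027 km/s.
First burn Δv₁ = |v_a − v₁| = 1.269 km/s.
Circular speed at r₂: v₂ = √(μ/r₂) = 6.8845 km/s.
Transfer-orbit speed at r₂: v_p = √[μ(2/r₂ − 1/a_t)] = 9.2359 km/s.
Second burn Δv₂ = |v₂ − v_p| = 2.351 km/s.
Δv = Δv₁ + Δv₂ = 1.269 + 2.351 = 3.620 km/s.

Δv = 3620 m/s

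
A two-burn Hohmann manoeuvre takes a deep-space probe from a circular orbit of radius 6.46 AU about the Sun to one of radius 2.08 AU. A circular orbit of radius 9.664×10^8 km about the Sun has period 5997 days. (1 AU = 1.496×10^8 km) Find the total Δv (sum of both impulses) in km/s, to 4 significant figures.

Δv = 8.290 km/s

From Kepler's third law T² = 4π²r³/μ at r = 9.664×10^8 km, T = 5997 days = 5997 × 86400 s = 5.181408×10^8 s: μ = 4π²r³/T² = 1.32720×10^11 km³/s².
In km: r₁ = 6.46 × 1.496×10^8 = 9.66416×10^8 km; r₂ = 2.08 × 1.496×10^8 = 3.11168×10^8 km.
The Hohmann ellipse has a_t = (r₁ + r₂)/2 = 6.38792×10^8 km.
Circular speed at r₁: v₁ = √(μ/r₁) = √(1.32720×10^11/9.66416×10^8) = 11.719 km/s.
On the transfer ellipse at r₁, vis-viva gives v_a = √[μ(2/r₁ − 1/a_t)] = 8.1791 km/s.
First burn Δv₁ = |v_a − v₁| = 3.540 km/s.
At r₂, v₂ = √(μ/r₂) = 20.65 km/s.
Transfer-orbit speed at r₂: v_p = √[μ(2/r₂ − 1/a_t)] = 25.40 km/s.
Second burn Δv₂ = |v₂ − v_p| = 4.750 km/s.
Δv = Δv₁ + Δv₂ = 3.540 + 4.750 = 8.290 km/s.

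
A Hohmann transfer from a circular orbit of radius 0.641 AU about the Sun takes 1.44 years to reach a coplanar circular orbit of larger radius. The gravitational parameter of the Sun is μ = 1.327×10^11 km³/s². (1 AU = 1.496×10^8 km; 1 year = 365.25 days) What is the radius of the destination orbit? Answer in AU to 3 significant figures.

r₂ = 3.41 AU

In km: r₁ = 0.641 × 1.496×10^8 = 9.58936×10^7 km.
Transfer time t = 1.44 years × 365.25 × 86400 s = 4.5442944×10^7 s, and t = π√(a_t³/μ).
So a_t = (μ t²/π²)^(1/3) = (1.327×10^11 × (4.5442944×10^7)² / π²)^(1/3) = 3.0281×10^8 km.
Since a_t = (r₁ + r₂)/2, r₂ = 2a_t − r₁ = 2×3.0281×10^8 − 9.58936×10^7 = 5.097264×10^8 km.
In AU: r₂ = 5.097264×10^8 / 1.496×10^8 = 3.41 AU.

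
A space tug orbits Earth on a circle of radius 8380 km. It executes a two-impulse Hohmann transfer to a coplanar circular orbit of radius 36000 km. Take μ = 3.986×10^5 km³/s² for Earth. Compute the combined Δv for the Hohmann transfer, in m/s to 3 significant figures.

Semi-major axis of the transfer orbit: a_t = (8380 + 36000)/2 = 22190 km.
Circular speed at r₁: v₁ = √(μ/r₁) = √(3.986×10^5/8380) = 6.89678 km/s.
Transfer-orbit speed at r₁ (v² = μ(2/r − 1/a)): v_p = √[μ(2/r₁ − 1/a_t)] = 8.78454 km/s.
First burn Δv₁ = |v_p − v₁| = 1.8878 km/s.
Circular speed at r₂: v₂ = √(μ/r₂) = 3.32749 km/s.
Transfer-orbit speed at r₂: v_a = √[μ(2/r₂ − 1/a_t)] = 2.04485 km/s.
Second burn Δv₂ = |v₂ − v_a| = 1.2826 km/s.
Δv = Δv₁ + Δv₂ = 1.8878 + 1.2826 = 3.170 km/s.

Δv = 3170 m/s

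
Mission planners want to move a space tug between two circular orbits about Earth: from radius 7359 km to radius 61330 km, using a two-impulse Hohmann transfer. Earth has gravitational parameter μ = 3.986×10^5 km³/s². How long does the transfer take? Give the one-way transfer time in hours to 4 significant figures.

The Hohmann ellipse has a_t = (r₁ + r₂)/2 = 34344.5 km.
Half the transfer-orbit period gives t = π√(a_t³/μ) = 31671.4 s.
Converting: 31671.4 s ÷ 3600 s/hour = 8.798 hours.

t = 8.798 hours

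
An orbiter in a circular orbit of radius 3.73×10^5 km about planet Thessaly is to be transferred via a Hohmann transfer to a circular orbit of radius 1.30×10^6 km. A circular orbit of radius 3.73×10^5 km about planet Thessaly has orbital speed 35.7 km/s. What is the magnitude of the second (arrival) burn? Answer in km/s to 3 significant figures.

From the circular-orbit relation v² = μ/r at r = 3.73×10^5 km: μ = v²r = (35.7)² × 3.73×10^5 = 4.75385×10^8 km³/s².
Transfer-ellipse semi-major axis a_t = (r₁ + r₂)/2 = (3.730×10^5 + 1.300×10^6)/2 = 8.365×10^5 km.
Circular speed at r = 1.300×10^6 km: v_c = √(μ/r) = 19.1228 km/s.
Transfer-orbit speed at the same r (vis-viva, a = a_t): v_t = √[μ(2/r − 1/a_t)] = 12.7695 km/s.
Δv₂ = |v_t − v_c| = |12.7695 − 19.1228| = 6.353 km/s.

Δv₂ = 6.35 km/s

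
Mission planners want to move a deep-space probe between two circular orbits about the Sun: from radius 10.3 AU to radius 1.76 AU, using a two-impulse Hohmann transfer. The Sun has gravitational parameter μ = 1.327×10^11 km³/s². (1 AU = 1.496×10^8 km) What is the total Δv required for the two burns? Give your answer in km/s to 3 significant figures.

In km: r₁ = 10.3 × 1.496×10^8 = 1.54088×10^9 km; r₂ = 1.76 × 1.496×10^8 = 2.63296×10^8 km.
Semi-major axis of the transfer orbit: a_t = (1.54088×10^9 + 2.63296×10^8)/2 = 9.02088×10^8 km.
Circular speed at r₁: v₁ = √(μ/r₁) = √(1.327×10^11/1.54088×10^9) = 9.280 km/s.
On the transfer ellipse at r₁, vis-viva gives v_a = √[μ(2/r₁ − 1/a_t)] = 5.014 km/s.
First burn Δv₁ = |v_a − v₁| = 4.266 km/s.
Circular speed at r₂: v₂ = √(μ/r₂) = 22.450 km/s.
Transfer-orbit speed at r₂: v_p = √[μ(2/r₂ − 1/a_t)] = 29.341 km/s.
Second burn Δv₂ = |v₂ − v_p| = 6.891 km/s.
Total Δv = Δv₁ + Δv₂ = 11.16 km/s.

Δv = 11.2 km/s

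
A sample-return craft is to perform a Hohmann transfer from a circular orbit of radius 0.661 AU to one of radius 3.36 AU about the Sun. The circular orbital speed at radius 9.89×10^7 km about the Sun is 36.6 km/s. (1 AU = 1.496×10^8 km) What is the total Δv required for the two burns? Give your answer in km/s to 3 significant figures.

From the circular-orbit relation v² = μ/r at r = 9.89×10^7 km: μ = v²r = (36.6)² × 9.89×10^7 = 1.32482×10^11 km³/s².
In km: r₁ = 0.661 × 1.496×10^8 = 9.88856×10^7 km; r₂ = 3.36 × 1.496×10^8 = 5.02656×10^8 km.
The Hohmann ellipse has a_t = (r₁ + r₂)/2 = 3.007708×10^8 km.
At r₁ the circular-orbit speed is v₁ = √(μ/r₁) = 36.6027 km/s.
On the transfer ellipse at r₁, vis-viva gives v_p = √[μ(2/r₁ − 1/a_t)] = 47.3184 km/s.
First burn Δv₁ = |v_p − v₁| = 10.716 km/s.
Circular speed at r₂: v₂ = √(μ/r₂) = 16.2347 km/s.
Transfer-orbit speed at r₂: v_a = √[μ(2/r₂ − 1/a_t)] = 9.30877 km/s.
Second burn Δv₂ = |v₂ − v_a| = 6.9259 km/s.
Total Δv = Δv₁ + Δv₂ = 17.64 km/s.

Δv = 17.6 km/s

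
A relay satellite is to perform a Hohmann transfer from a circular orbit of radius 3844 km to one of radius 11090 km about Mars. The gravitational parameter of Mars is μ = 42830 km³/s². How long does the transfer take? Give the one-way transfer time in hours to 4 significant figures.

The Hohmann ellipse has a_t = (r₁ + r₂)/2 = 7467 km.
Half the transfer-orbit period gives t = π√(a_t³/μ) = 9795 s.
Converting: 9795 s ÷ 3600 s/hour = 2.721 hours.

t = 2.721 hours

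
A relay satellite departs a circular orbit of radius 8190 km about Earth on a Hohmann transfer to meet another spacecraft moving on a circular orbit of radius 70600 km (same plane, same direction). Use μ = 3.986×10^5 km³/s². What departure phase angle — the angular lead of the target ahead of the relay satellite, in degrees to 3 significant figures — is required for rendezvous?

The Hohmann ellipse has a_t = (r₁ + r₂)/2 = 39395 km.
The half-period of the transfer ellipse is t = π√(a_t³/μ) = 38908 s.
The target's mean motion on its circular orbit is ω₂ = √(μ/r₂³) = 3.3656×10^-5 rad/s.
Angle swept by the target during transfer: ω₂·t = 1.3095 rad = 75.03°.
The relay satellite traverses 180° on the transfer ellipse, so the target must lead by 180° − 75.03° = 105°.

φ = 105°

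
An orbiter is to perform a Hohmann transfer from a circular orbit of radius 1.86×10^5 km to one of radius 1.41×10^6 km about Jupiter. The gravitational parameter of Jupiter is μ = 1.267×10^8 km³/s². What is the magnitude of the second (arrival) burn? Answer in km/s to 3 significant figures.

Semi-major axis of the transfer orbit: a_t = (1.860×10^5 + 1.410×10^6)/2 = 7.980×10^5 km.
Circular speed at r = 1.410×10^6 km: v_c = √(μ/r) = 9.4794 km/s.
Vis-viva on the transfer ellipse at r = 1.410×10^6 km gives v_t = √[μ(2/r − 1/a_t)] = 4.5765 km/s.
Δv₂ = |v_t − v_c| = |4.5765 − 9.4794| = 4.903 km/s.

Δv₂ = 4.90 km/s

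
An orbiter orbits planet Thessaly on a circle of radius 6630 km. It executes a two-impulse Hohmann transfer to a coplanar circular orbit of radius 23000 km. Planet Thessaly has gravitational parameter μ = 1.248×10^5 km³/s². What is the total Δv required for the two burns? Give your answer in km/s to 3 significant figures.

Δv = 1.84 km/s

Transfer-ellipse semi-major axis a_t = (r₁ + r₂)/2 = (6630 + 23000)/2 = 14815 km.
At r₁ the circular-orbit speed is v₁ = √(μ/r₁) = 4.339 km/s.
On the transfer ellipse at r₁, vis-viva equation gives v_p = √[μ(2/r₁ − 1/a_t)] = 5.406 km/s.
First burn Δv₁ = |v_p − v₁| = 1.067 km/s.
Circular speed at r₂: v₂ = √(μ/r₂) = 2.3294 km/s.
Transfer-orbit speed at r₂: v_a = √[μ(2/r₂ − 1/a_t)] = 1.5583 km/s.
Second burn Δv₂ = |v₂ − v_a| = 0.7711 km/s.
Δv = Δv₁ + Δv₂ = 1.067 + 0.7711 = 1.838 km/s.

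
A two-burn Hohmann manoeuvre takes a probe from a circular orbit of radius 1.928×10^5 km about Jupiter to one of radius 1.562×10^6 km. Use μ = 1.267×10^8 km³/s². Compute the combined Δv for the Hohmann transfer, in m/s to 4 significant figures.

Δv = 13350 m/s

Transfer-ellipse semi-major axis a_t = (r₁ + r₂)/2 = (1.928×10^5 + 1.562×10^6)/2 = 8.774×10^5 km.
Circular speed at r₁: v₁ = √(μ/r₁) = √(1.267×10^8/1.928×10^5) = 25.635 km/s.
On the transfer ellipse at r₁, v² = μ(2/r − 1/a) gives v_p = √[μ(2/r₁ − 1/a_t)] = 34.204 km/s.
First burn Δv₁ = |v_p − v₁| = 8.569 km/s.
At r₂, v₂ = √(μ/r₂) = 9.006 km/s.
Transfer-orbit speed at r₂: v_a = √[μ(2/r₂ − 1/a_t)] = 4.222 km/s.
Second burn Δv₂ = |v₂ − v_a| = 4.784 km/s.
Total Δv = Δv₁ + Δv₂ = 13.35 km/s.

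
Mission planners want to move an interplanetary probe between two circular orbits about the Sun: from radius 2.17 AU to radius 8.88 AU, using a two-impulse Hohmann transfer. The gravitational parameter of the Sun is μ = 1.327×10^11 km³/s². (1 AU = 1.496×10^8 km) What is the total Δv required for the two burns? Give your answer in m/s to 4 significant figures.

In km: r₁ = 2.17 × 1.496×10^8 = 3.24632×10^8 km; r₂ = 8.88 × 1.496×10^8 = 1.328448×10^9 km.
Semi-major axis of the transfer orbit: a_t = (3.24632×10^8 + 1.328448×10^9)/2 = 8.2654×10^8 km.
Circular speed at r₁: v₁ = √(μ/r₁) = √(1.327×10^11/3.24632×10^8) = 20.218 km/s.
On the transfer ellipse at r₁, v² = μ(2/r − 1/a) gives v_p = √[μ(2/r₁ − 1/a_t)] = 25.632 km/s.
First burn Δv₁ = |v_p − v₁| = 5.414 km/s.
Circular speed at r₂: v₂ = √(μ/r₂) = 9.995 km/s.
Transfer-orbit speed at r₂: v_a = √[μ(2/r₂ − 1/a_t)] = 6.264 km/s.
Second burn Δv₂ = |v₂ − v_a| = 3.731 km/s.
Δv = Δv₁ + Δv₂ = 5.414 + 3.731 = 9.145 km/s.

Δv = 9145 m/s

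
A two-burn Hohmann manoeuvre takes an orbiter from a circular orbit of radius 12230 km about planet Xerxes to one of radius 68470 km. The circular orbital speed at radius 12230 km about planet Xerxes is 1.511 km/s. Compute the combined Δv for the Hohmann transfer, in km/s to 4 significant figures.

Δv = 0.7443 km/s

From the circular-orbit relation v² = μ/r at r = 12230 km: μ = v²r = (1.511)² × 12230 = 27922.6 km³/s².
Transfer-ellipse semi-major axis a_t = (r₁ + r₂)/2 = (12230 + 68470)/2 = 40350 km.
Circular speed at r₁: v₁ = √(μ/r₁) = √(27922.6/12230) = 1.5110 km/s.
On the transfer ellipse at r₁, vis-viva gives v_p = √[μ(2/r₁ − 1/a_t)] = 1.9683 km/s.
First burn Δv₁ = |v_p − v₁| = 0.4573 km/s.
Circular speed at r₂: v₂ = √(μ/r₂) = 0.6386 km/s.
Transfer-orbit speed at r₂: v_a = √[μ(2/r₂ − 1/a_t)] = 0.3516 km/s.
Second burn Δv₂ = |v₂ − v_a| = 0.2870 km/s.
Total Δv = Δv₁ + Δv₂ = 0.7443 km/s.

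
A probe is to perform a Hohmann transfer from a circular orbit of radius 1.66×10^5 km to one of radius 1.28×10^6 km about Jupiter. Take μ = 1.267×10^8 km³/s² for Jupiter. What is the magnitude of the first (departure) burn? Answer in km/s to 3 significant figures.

Semi-major axis of the transfer orbit: a_t = (1.660×10^5 + 1.280×10^6)/2 = 7.230×10^5 km.
On the circular orbit at r = 1.660×10^5 km, v_c = √(μ/r) = 27.627 km/s.
Transfer-orbit speed at the same r (vis-viva, a = a_t): v_t = √[μ(2/r − 1/a_t)] = 36.760 km/s.
Δv₁ = |v_t − v_c| = |36.760 − 27.627| = 9.133 km/s.

Δv₁ = 9.13 km/s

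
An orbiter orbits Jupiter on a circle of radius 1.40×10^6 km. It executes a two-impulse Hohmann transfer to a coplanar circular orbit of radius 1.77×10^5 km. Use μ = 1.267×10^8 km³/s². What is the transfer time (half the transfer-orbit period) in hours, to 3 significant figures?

t = 54.3 hours

Semi-major axis of the transfer orbit: a_t = (1.400×10^6 + 1.770×10^5)/2 = 7.885×10^5 km.
By Kepler's third law the transfer-orbit period is T = 2π√(a_t³/μ), so t = T/2 = 1.954×10^5 s.
Converting: 1.954×10^5 s ÷ 3600 s/hour = 54.3 hours.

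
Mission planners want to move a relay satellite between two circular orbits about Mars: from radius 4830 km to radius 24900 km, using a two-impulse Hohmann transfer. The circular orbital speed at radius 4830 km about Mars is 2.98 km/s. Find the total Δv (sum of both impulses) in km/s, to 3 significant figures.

From the circular-orbit relation v² = μ/r at r = 4830 km: μ = v²r = (2.98)² × 4830 = 42892.3 km³/s².
Transfer-ellipse semi-major axis a_t = (r₁ + r₂)/2 = (4830 + 24900)/2 = 14865 km.
Circular speed at r₁: v₁ = √(μ/r₁) = √(42892.3/4830) = 2.9800 km/s.
On the transfer ellipse at r₁, vis-viva equation gives v_p = √[μ(2/r₁ − 1/a_t)] = 3.8569 km/s.
First burn Δv₁ = |v_p − v₁| = 0.8769 km/s.
Circular speed at r₂: v₂ = √(μ/r₂) = 1.31247 km/s.
Transfer-orbit speed at r₂: v_a = √[μ(2/r₂ − 1/a_t)] = 0.748137 km/s.
Second burn Δv₂ = |v₂ − v_a| = 0.5643 km/s.
Total Δv = Δv₁ + Δv₂ = 1.441 km/s.

Δv = 1.44 km/s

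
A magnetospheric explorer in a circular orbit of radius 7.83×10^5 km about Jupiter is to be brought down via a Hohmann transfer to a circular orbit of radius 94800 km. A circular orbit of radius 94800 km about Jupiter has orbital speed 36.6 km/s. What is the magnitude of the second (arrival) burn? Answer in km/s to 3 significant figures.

Δv₂ = 12.3 km/s

From the circular-orbit relation v² = μ/r at r = 94800 km: μ = v²r = (36.6)² × 94800 = 1.26990×10^8 km³/s².
The Hohmann ellipse has a_t = (r₁ + r₂)/2 = 4.389×10^5 km.
On the circular orbit at r = 94800 km, v_c = √(μ/r) = 36.60 km/s.
Transfer-orbit speed at the same r (vis-viva, a = a_t): v_t = √[μ(2/r − 1/a_t)] = 48.89 km/s.
Δv₂ = |v_t − v_c| = |48.89 − 36.60| = 12.29 km/s.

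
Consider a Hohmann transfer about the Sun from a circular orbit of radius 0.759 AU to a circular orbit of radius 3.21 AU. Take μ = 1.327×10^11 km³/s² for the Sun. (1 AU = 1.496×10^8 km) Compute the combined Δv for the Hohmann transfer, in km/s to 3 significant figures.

In km: r₁ = 0.759 × 1.496×10^8 = 1.135464×10^8 km; r₂ = 3.21 × 1.496×10^8 = 4.80216×10^8 km.
The Hohmann ellipse has a_t = (r₁ + r₂)/2 = 2.968812×10^8 km.
Circular speed at r₁: v₁ = √(μ/r₁) = √(1.327×10^11/1.135464×10^8) = 34.186 km/s.
On the transfer ellipse at r₁, v² = μ(2/r − 1/a) gives v_p = √[μ(2/r₁ − 1/a_t)] = 43.479 km/s.
First burn Δv₁ = |v_p − v₁| = 9.293 km/s.
At r₂, v₂ = √(μ/r₂) = 16.623 km/s.
Transfer-orbit speed at r₂: v_a = √[μ(2/r₂ − 1/a_t)] = 10.280 km/s.
Second burn Δv₂ = |v₂ − v_a| = 6.343 km/s.
Δv = Δv₁ + Δv₂ = 9.293 + 6.343 = 15.64 km/s.

Δv = 15.6 km/s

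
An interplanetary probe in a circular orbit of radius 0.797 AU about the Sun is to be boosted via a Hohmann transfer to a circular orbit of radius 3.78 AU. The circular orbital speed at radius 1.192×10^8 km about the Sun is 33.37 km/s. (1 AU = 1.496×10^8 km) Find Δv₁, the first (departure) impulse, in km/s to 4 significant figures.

From the circular-orbit relation v² = μ/r at r = 1.192×10^8 km: μ = v²r = (33.37)² × 1.192×10^8 = 1.32736×10^11 km³/s².
In km: r₁ = 0.797 × 1.496×10^8 = 1.192312×10^8 km; r₂ = 3.78 × 1.496×10^8 = 5.65488×10^8 km.
The Hohmann ellipse has a_t = (r₁ + r₂)/2 = 3.423596×10^8 km.
Circular speed at r = 1.192312×10^8 km: v_c = √(μ/r) = 33.3656 km/s.
Vis-viva on the transfer ellipse at r = 1.192312×10^8 km gives v_t = √[μ(2/r − 1/a_t)] = 42.8815 km/s.
Δv₁ = |v_t − v_c| = |42.8815 − 33.3656| = 9.516 km/s.

Δv₁ = 9.516 km/s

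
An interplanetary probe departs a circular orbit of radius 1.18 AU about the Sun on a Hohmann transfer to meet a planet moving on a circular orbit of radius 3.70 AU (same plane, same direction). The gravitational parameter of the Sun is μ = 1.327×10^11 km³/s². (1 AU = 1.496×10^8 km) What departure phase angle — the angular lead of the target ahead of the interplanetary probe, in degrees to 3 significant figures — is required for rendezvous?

φ = 83.6°

In km: r₁ = 1.18 × 1.496×10^8 = 1.76528×10^8 km; r₂ = 3.70 × 1.496×10^8 = 5.5352×10^8 km.
Semi-major axis of the transfer orbit: a_t = (1.76528×10^8 + 5.5352×10^8)/2 = 3.65024×10^8 km.
The half-period of the transfer ellipse is t = π√(a_t³/μ) = 6.014459×10^7 s.
Target angular speed ω₂ = √(μ/r₂³) = 2.797277×10^-8 rad/s.
Angle swept by the target during transfer: ω₂·t = 1.682411 rad = 96.40°.
The interplanetary probe traverses 180° on the transfer ellipse, so the target must lead by 180° − 96.40° = 83.6°.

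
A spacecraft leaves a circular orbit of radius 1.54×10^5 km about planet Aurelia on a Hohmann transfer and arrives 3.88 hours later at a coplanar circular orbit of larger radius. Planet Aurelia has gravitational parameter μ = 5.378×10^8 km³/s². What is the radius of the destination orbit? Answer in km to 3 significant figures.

Transfer time t = 3.88 hours = 13968 s, and t = π√(a_t³/μ).
So a_t = (μ t²/π²)^(1/3) = (5.378×10^8 × (13968)² / π²)^(1/3) = 2.1989×10^5 km.
Since a_t = (r₁ + r₂)/2, r₂ = 2a_t − r₁ = 2×2.1989×10^5 − 1.540×10^5 = 2.8578×10^5 km.

r₂ = 2.86×10^5 km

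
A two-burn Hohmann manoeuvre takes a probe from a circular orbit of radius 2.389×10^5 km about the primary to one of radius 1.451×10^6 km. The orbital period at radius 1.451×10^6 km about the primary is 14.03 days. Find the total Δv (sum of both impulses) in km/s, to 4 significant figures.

Δv = 9.276 km/s

From Kepler's third law T² = 4π²r³/μ at r = 1.451×10^6 km, T = 14.03 days = 14.03 × 86400 s = 1.212192×10^6 s: μ = 4π²r³/T² = 8.20766×10^7 km³/s².
The Hohmann ellipse has a_t = (r₁ + r₂)/2 = 8.4495×10^5 km.
Circular speed at r₁: v₁ = √(μ/r₁) = √(8.20766×10^7/2.389×10^5) = 18.5354 km/s.
On the transfer ellipse at r₁, vis-viva gives v_p = √[μ(2/r₁ − 1/a_t)] = 24.2896 km/s.
First burn Δv₁ = |v_p − v₁| = 5.754 km/s.
At r₂, v₂ = √(μ/r₂) = 7.521 km/s.
Transfer-orbit speed at r₂: v_a = √[μ(2/r₂ − 1/a_t)] = 3.999 km/s.
Second burn Δv₂ = |v₂ − v_a| = 3.522 km/s.
Total Δv = Δv₁ + Δv₂ = 9.276 km/s.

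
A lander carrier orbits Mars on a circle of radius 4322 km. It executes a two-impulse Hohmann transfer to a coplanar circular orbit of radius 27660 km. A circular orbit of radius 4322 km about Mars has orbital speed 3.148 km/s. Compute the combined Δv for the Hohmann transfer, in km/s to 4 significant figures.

From the circular-orbit relation v² = μ/r at r = 4322 km: μ = v²r = (3.148)² × 4322 = 42830.6 km³/s².
Semi-major axis of the transfer orbit: a_t = (4322 + 27660)/2 = 15991 km.
At r₁ the circular-orbit speed is v₁ = √(μ/r₁) = 3.1480 km/s.
On the transfer ellipse at r₁, vis-viva gives v_p = √[μ(2/r₁ − 1/a_t)] = 4.1402 km/s.
First burn Δv₁ = |v_p − v₁| = 0.9922 km/s.
Circular speed at r₂: v₂ = √(μ/r₂) = 1.24437 km/s.
Transfer-orbit speed at r₂: v_a = √[μ(2/r₂ − 1/a_t)] = 0.646927 km/s.
Second burn Δv₂ = |v₂ − v_a| = 0.5974 km/s.
Δv = Δv₁ + Δv₂ = 0.9922 + 0.5974 = 1.590 km/s.

Δv = 1.590 km/s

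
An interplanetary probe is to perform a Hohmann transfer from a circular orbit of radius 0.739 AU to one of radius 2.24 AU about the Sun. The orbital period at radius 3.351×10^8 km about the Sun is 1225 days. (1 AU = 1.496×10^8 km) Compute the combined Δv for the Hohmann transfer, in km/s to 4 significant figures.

Δv = 13.72 km/s

From Kepler's third law T² = 4π²r³/μ at r = 3.351×10^8 km, T = 1225 days = 1225 × 86400 s = 1.0584×10^8 s: μ = 4π²r³/T² = 1.32612×10^11 km³/s².
In km: r₁ = 0.739 × 1.496×10^8 = 1.105544×10^8 km; r₂ = 2.24 × 1.496×10^8 = 3.35104×10^8 km.
The Hohmann ellipse has a_t = (r₁ + r₂)/2 = 2.228292×10^8 km.
Circular speed at r₁: v₁ = √(μ/r₁) = √(1.32612×10^11/1.105544×10^8) = 34.634 km/s.
On the transfer ellipse at r₁, vis-viva equation gives v_p = √[μ(2/r₁ − 1/a_t)] = 42.472 km/s.
First burn Δv₁ = |v_p − v₁| = 7.838 km/s.
Circular speed at r₂: v₂ = √(μ/r₂) = 19.893 km/s.
Transfer-orbit speed at r₂: v_a = √[μ(2/r₂ − 1/a_t)] = 14.012 km/s.
Second burn Δv₂ = |v₂ − v_a| = 5.881 km/s.
Total Δv = Δv₁ + Δv₂ = 13.72 km/s.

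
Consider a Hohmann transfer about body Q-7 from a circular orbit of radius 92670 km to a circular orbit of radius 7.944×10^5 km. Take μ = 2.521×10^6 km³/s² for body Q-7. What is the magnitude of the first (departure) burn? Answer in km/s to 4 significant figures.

Δv₁ = 1.765 km/s

Transfer-ellipse semi-major axis a_t = (r₁ + r₂)/2 = (92670 + 7.944×10^5)/2 = 4.43535×10^5 km.
Circular speed at r = 92670 km: v_c = √(μ/r) = 5.21575 km/s.
Transfer-orbit speed at the same r (vis-viva, a = a_t): v_t = √[μ(2/r − 1/a_t)] = 6.98027 km/s.
Δv₁ = |v_t − v_c| = |6.98027 − 5.21575| = 1.765 km/s.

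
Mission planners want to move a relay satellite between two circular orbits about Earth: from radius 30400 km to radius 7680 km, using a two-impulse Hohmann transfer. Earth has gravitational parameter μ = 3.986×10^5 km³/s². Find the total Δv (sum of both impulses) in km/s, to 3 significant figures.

Δv = 3.22 km/s

Semi-major axis of the transfer orbit: a_t = (30400 + 7680)/2 = 19040 km.
Circular speed at r₁: v₁ = √(μ/r₁) = √(3.986×10^5/30400) = 3.621 km/s.
Transfer-orbit speed at r₁ (vis-viva equation): v_a = √[μ(2/r₁ − 1/a_t)] = 2.300 km/s.
First burn Δv₁ = |v_a − v₁| = 1.321 km/s.
At r₂, v₂ = √(μ/r₂) = 7.204 km/s.
Transfer-orbit speed at r₂: v_p = √[μ(2/r₂ − 1/a_t)] = 9.103 km/s.
Second burn Δv₂ = |v₂ − v_p| = 1.899 km/s.
Total Δv = Δv₁ + Δv₂ = 3.220 km/s.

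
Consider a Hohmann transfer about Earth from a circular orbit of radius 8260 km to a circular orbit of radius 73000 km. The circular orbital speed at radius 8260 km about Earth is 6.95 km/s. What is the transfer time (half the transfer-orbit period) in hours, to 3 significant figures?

t = 11.3 hours

From the circular-orbit relation v² = μ/r at r = 8260 km: μ = v²r = (6.95)² × 8260 = 3.98979×10^5 km³/s².
Transfer-ellipse semi-major axis a_t = (r₁ + r₂)/2 = (8260 + 73000)/2 = 40630 km.
Transfer time t = π√(a_t³/μ) = π√((40630)³ / 3.98979×10^5) = 40730 s.
Converting: 40730 s ÷ 3600 s/hour = 11.3 hours.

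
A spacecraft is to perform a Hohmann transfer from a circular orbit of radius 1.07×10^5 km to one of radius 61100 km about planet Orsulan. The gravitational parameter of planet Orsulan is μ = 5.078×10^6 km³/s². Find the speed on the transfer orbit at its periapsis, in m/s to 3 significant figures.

v = 10300 m/s

Semi-major axis of the transfer orbit: a_t = (1.070×10^5 + 61100)/2 = 84050 km.
The periapsis of the transfer ellipse is at r = 61100 km.
Applying v² = μ(2/r − 1/a_t): v = 10.29 km/s.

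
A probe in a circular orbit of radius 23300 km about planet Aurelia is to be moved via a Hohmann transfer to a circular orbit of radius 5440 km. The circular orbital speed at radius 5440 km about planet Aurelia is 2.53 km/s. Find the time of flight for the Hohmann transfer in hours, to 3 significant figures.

t = 8.06 hours

From the circular-orbit relation v² = μ/r at r = 5440 km: μ = v²r = (2.53)² × 5440 = 34820.9 km³/s².
Semi-major axis of the transfer orbit: a_t = (23300 + 5440)/2 = 14370 km.
Half the transfer-orbit period gives t = π√(a_t³/μ) = 29000 s.
Converting: 29000 s ÷ 3600 s/hour = 8.06 hours.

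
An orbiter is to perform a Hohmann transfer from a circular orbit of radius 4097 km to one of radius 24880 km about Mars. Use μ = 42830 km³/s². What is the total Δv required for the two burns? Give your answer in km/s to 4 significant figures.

Transfer-ellipse semi-major axis a_t = (r₁ + r₂)/2 = (4097 + 24880)/2 = 14488.5 km.
At r₁ the circular-orbit speed is v₁ = √(μ/r₁) = 3.233 km/s.
On the transfer ellipse at r₁, vis-viva equation gives v_p = √[μ(2/r₁ − 1/a_t)] = 4.237 km/s.
First burn Δv₁ = |v_p − v₁| = 1.004 km/s.
At r₂, v₂ = √(μ/r₂) = 1.312 km/s.
Transfer-orbit speed at r₂: v_a = √[μ(2/r₂ − 1/a_t)] = 0.6977 km/s.
Second burn Δv₂ = |v₂ − v_a| = 0.6143 km/s.
Total Δv = Δv₁ + Δv₂ = 1.618 km/s.

Δv = 1.618 km/s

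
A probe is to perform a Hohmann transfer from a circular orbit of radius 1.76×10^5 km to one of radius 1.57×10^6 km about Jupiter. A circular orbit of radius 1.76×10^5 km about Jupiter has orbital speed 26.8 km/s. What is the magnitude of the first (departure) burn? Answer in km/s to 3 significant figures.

Δv₁ = 9.14 km/s

From the circular-orbit relation v² = μ/r at r = 1.76×10^5 km: μ = v²r = (26.8)² × 1.76×10^5 = 1.26410×10^8 km³/s².
The Hohmann ellipse has a_t = (r₁ + r₂)/2 = 8.730×10^5 km.
On the circular orbit at r = 1.760×10^5 km, v_c = √(μ/r) = 26.80 km/s.
Transfer-orbit speed at the same r (vis-viva, a = a_t): v_t = √[μ(2/r − 1/a_t)] = 35.94 km/s.
Δv₁ = |v_t − v_c| = |35.94 − 26.80| = 9.140 km/s.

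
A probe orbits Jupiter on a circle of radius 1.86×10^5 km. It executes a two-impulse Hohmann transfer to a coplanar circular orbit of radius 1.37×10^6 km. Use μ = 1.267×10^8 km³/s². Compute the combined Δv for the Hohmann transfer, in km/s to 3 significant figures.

Δv = 13.4 km/s

The Hohmann ellipse has a_t = (r₁ + r₂)/2 = 7.780×10^5 km.
Circular speed at r₁: v₁ = √(μ/r₁) = √(1.267×10^8/1.860×10^5) = 26.09948 km/s.
On the transfer ellipse at r₁, vis-viva gives v_p = √[μ(2/r₁ − 1/a_t)] = 34.63397 km/s.
First burn Δv₁ = |v_p − v₁| = 8.534 km/s.
Circular speed at r₂: v₂ = √(μ/r₂) = 9.617 km/s.
Transfer-orbit speed at r₂: v_a = √[μ(2/r₂ − 1/a_t)] = 4.702 km/s.
Second burn Δv₂ = |v₂ − v_a| = 4.915 km/s.
Δv = Δv₁ + Δv₂ = 8.534 + 4.915 = 13.45 km/s.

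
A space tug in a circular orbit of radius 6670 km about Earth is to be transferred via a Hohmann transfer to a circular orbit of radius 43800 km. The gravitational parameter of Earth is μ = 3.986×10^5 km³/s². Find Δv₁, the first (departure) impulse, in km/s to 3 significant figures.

The Hohmann ellipse has a_t = (r₁ + r₂)/2 = 25235 km.
On the circular orbit at r = 6670 km, v_c = √(μ/r) = 7.73047 km/s.
Transfer-orbit speed at the same r (vis-viva, a = a_t): v_t = √[μ(2/r − 1/a_t)] = 10.1845 km/s.
Δv₁ = |v_t − v_c| = |10.1845 − 7.73047| = 2.454 km/s.

Δv₁ = 2.45 km/s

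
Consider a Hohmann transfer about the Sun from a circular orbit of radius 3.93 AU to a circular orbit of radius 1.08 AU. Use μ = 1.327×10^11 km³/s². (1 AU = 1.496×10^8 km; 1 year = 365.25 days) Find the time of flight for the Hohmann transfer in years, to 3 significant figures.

t = 1.98 years

In km: r₁ = 3.93 × 1.496×10^8 = 5.87928×10^8 km; r₂ = 1.08 × 1.496×10^8 = 1.61568×10^8 km.
The Hohmann ellipse has a_t = (r₁ + r₂)/2 = 3.74748×10^8 km.
Transfer time t = π√(a_t³/μ) = π√((3.74748×10^8)³ / 1.327×10^11) = 6.256×10^7 s.
Converting: 6.256×10^7 s ÷ 3.15576×10^7 s/year (365.25 × 86400) = 1.98 years.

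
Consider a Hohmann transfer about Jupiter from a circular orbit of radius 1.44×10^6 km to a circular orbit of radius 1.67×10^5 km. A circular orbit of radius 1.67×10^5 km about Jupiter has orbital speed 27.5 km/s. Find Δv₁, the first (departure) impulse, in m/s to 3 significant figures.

From the circular-orbit relation v² = μ/r at r = 1.67×10^5 km: μ = v²r = (27.5)² × 1.67×10^5 = 1.26294×10^8 km³/s².
The Hohmann ellipse has a_t = (r₁ + r₂)/2 = 8.035×10^5 km.
On the circular orbit at r = 1.440×10^6 km, v_c = √(μ/r) = 9.365 km/s.
Transfer-orbit speed at the same r (vis-viva, a = a_t): v_t = √[μ(2/r − 1/a_t)] = 4.269 km/s.
Δv₁ = |v_t − v_c| = |4.269 − 9.365| = 5.096 km/s.

Δv₁ = 5100 m/s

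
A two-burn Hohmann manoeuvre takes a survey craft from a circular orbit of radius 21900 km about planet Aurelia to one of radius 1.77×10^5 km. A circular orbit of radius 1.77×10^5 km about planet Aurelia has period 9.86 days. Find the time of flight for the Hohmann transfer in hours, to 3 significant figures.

From Kepler's third law T² = 4π²r³/μ at r = 1.77×10^5 km, T = 9.86 days = 9.86 × 86400 s = 8.51904×10^5 s: μ = 4π²r³/T² = 3.01646×10^5 km³/s².
Transfer-ellipse semi-major axis a_t = (r₁ + r₂)/2 = (21900 + 1.770×10^5)/2 = 99450 km.
Transfer time t = π√(a_t³/μ) = π√((99450)³ / 3.01646×10^5) = 1.794×10^5 s.
Converting: 1.794×10^5 s ÷ 3600 s/hour = 49.8 hours.

t = 49.8 hours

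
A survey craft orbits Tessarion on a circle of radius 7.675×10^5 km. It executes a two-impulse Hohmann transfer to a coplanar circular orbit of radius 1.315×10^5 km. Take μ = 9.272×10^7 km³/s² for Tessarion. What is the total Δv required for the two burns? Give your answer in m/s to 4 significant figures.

Δv = 13190 m/s

Transfer-ellipse semi-major axis a_t = (r₁ + r₂)/2 = (7.675×10^5 + 1.315×10^5)/2 = 4.495×10^5 km.
Circular speed at r₁: v₁ = √(μ/r₁) = √(9.272×10^7/7.675×10^5) = 10.991 km/s.
Transfer-orbit speed at r₁ (vis-viva): v_a = √[μ(2/r₁ − 1/a_t)] = 5.9449 km/s.
First burn Δv₁ = |v_a − v₁| = 5.046 km/s.
Circular speed at r₂: v₂ = √(μ/r₂) = 26.5536 km/s.
Transfer-orbit speed at r₂: v_p = √[μ(2/r₂ − 1/a_t)] = 34.6975 km/s.
Second burn Δv₂ = |v₂ − v_p| = 8.144 km/s.
Total Δv = Δv₁ + Δv₂ = 13.19 km/s.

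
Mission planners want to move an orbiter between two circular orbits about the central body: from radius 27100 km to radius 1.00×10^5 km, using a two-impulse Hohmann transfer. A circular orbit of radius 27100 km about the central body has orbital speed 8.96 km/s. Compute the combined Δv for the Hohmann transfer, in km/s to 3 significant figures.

From the circular-orbit relation v² = μ/r at r = 27100 km: μ = v²r = (8.96)² × 27100 = 2.17563×10^6 km³/s².
Semi-major axis of the transfer orbit: a_t = (27100 + 1.000×10^5)/2 = 63550 km.
Circular speed at r₁: v₁ = √(μ/r₁) = √(2.17563×10^6/27100) = 8.960 km/s.
On the transfer ellipse at r₁, v² = μ(2/r − 1/a) gives v_p = √[μ(2/r₁ − 1/a_t)] = 11.24 km/s.
First burn Δv₁ = |v_p − v₁| = 2.280 km/s.
At r₂, v₂ = √(μ/r₂) = 4.664 km/s.
Transfer-orbit speed at r₂: v_a = √[μ(2/r₂ − 1/a_t)] = 3.046 km/s.
Second burn Δv₂ = |v₂ − v_a| = 1.618 km/s.
Total Δv = Δv₁ + Δv₂ = 3.898 km/s.

Δv = 3.90 km/s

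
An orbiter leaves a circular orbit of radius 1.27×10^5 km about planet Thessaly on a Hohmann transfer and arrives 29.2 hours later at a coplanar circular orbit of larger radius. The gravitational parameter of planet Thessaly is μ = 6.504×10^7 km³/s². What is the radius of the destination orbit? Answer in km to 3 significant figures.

r₂ = 7.08×10^5 km

Transfer time t = 29.2 hours = 1.0512×10^5 s, and t = π√(a_t³/μ).
So a_t = (μ t²/π²)^(1/3) = (6.504×10^7 × (1.0512×10^5)² / π²)^(1/3) = 4.1759×10^5 km.
Since a_t = (r₁ + r₂)/2, r₂ = 2a_t − r₁ = 2×4.1759×10^5 − 1.270×10^5 = 7.0818×10^5 km.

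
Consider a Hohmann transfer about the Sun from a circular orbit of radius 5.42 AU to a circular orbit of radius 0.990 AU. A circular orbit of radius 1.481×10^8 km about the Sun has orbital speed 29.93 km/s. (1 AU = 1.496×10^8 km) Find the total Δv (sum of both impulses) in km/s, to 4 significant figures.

Δv = 14.67 km/s

From the circular-orbit relation v² = μ/r at r = 1.481×10^8 km: μ = v²r = (29.93)² × 1.481×10^8 = 1.32669×10^11 km³/s².
In km: r₁ = 5.42 × 1.496×10^8 = 8.10832×10^8 km; r₂ = 0.990 × 1.496×10^8 = 1.48104×10^8 km.
Transfer-ellipse semi-major axis a_t = (r₁ + r₂)/2 = (8.10832×10^8 + 1.48104×10^8)/2 = 4.79468×10^8 km.
At r₁ the circular-orbit speed is v₁ = √(μ/r₁) = 12.791 km/s.
On the transfer ellipse at r₁, v² = μ(2/r − 1/a) gives v_a = √[μ(2/r₁ − 1/a_t)] = 7.1092 km/s.
First burn Δv₁ = |v_a − v₁| = 5.682 km/s.
Circular speed at r₂: v₂ = √(μ/r₂) = 29.9296 km/s.
Transfer-orbit speed at r₂: v_p = √[μ(2/r₂ − 1/a_t)] = 38.9212 km/s.
Second burn Δv₂ = |v₂ − v_p| = 8.992 km/s.
Total Δv = Δv₁ + Δv₂ = 14.67 km/s.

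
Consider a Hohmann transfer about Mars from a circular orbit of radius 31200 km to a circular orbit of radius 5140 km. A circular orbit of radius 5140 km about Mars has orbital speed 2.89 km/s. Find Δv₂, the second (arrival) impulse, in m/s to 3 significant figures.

From the circular-orbit relation v² = μ/r at r = 5140 km: μ = v²r = (2.89)² × 5140 = 42929.8 km³/s².
Semi-major axis of the transfer orbit: a_t = (31200 + 5140)/2 = 18170 km.
On the circular orbit at r = 5140 km, v_c = √(μ/r) = 2.890 km/s.
Transfer-orbit speed at the same r (vis-viva, a = a_t): v_t = √[μ(2/r − 1/a_t)] = 3.787 km/s.
Δv₂ = |v_t − v_c| = |3.787 − 2.890| = 0.8970 km/s.

Δv₂ = 897 m/s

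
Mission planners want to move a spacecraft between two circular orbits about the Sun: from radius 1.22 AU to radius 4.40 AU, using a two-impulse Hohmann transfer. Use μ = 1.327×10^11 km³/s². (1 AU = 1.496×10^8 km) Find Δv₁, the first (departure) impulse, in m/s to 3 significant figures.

Δv₁ = 6780 m/s

In km: r₁ = 1.22 × 1.496×10^8 = 1.82512×10^8 km; r₂ = 4.40 × 1.496×10^8 = 6.5824×10^8 km.
Transfer-ellipse semi-major axis a_t = (r₁ + r₂)/2 = (1.82512×10^8 + 6.5824×10^8)/2 = 4.20376×10^8 km.
Circular speed at r = 1.82512×10^8 km: v_c = √(μ/r) = 26.964 km/s.
Transfer-orbit speed at the same r (vis-viva, a = a_t): v_t = √[μ(2/r − 1/a_t)] = 33.741 km/s.
Δv₁ = |v_t − v_c| = |33.741 − 26.964| = 6.777 km/s.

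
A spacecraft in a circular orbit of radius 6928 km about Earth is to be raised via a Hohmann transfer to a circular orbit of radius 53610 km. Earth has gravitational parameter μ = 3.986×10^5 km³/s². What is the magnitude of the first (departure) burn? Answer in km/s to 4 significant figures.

Transfer-ellipse semi-major axis a_t = (r₁ + r₂)/2 = (6928 + 53610)/2 = 30269 km.
On the circular orbit at r = 6928 km, v_c = √(μ/r) = 7.58516 km/s.
Transfer-orbit speed at the same r (vis-viva, a = a_t): v_t = √[μ(2/r − 1/a_t)] = 10.0946 km/s.
Δv₁ = |v_t − v_c| = |10.0946 − 7.58516| = 2.509 km/s.

Δv₁ = 2.509 km/s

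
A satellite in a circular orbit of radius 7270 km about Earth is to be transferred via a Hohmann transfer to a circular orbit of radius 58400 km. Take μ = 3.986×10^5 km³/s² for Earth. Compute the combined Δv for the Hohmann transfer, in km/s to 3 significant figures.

Δv = 3.85 km/s

Transfer-ellipse semi-major axis a_t = (r₁ + r₂)/2 = (7270 + 58400)/2 = 32835 km.
At r₁ the circular-orbit speed is v₁ = √(μ/r₁) = 7.4046 km/s.
Transfer-orbit speed at r₁ (vis-viva): v_p = √[μ(2/r₁ − 1/a_t)] = 9.8751 km/s.
First burn Δv₁ = |v_p − v₁| = 2.4705 km/s.
At r₂, v₂ = √(μ/r₂) = 2.6125 km/s.
Transfer-orbit speed at r₂: v_a = √[μ(2/r₂ − 1/a_t)] = 1.2293 km/s.
Second burn Δv₂ = |v₂ − v_a| = 1.3832 km/s.
Δv = Δv₁ + Δv₂ = 2.4705 + 1.3832 = 3.854 km/s.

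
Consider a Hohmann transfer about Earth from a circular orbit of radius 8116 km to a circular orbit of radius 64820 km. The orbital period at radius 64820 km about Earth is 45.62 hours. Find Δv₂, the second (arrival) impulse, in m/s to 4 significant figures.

From Kepler's third law T² = 4π²r³/μ at r = 64820 km, T = 45.62 hours = 45.62 × 3600 s = 1.64232×10^5 s: μ = 4π²r³/T² = 3.98631×10^5 km³/s².
Transfer-ellipse semi-major axis a_t = (r₁ + r₂)/2 = (8116 + 64820)/2 = 36468 km.
Circular speed at r = 64820 km: v_c = √(μ/r) = 2.480 km/s.
Vis-viva on the transfer ellipse at r = 64820 km gives v_t = √[μ(2/r − 1/a_t)] = 1.170 km/s.
Δv₂ = |v_t − v_c| = |1.170 − 2.480| = 1.310 km/s.

Δv₂ = 1310 m/s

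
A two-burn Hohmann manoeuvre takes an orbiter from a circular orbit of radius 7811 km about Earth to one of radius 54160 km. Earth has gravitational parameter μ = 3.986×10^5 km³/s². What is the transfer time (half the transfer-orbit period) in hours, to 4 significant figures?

t = 7.539 hours

Transfer-ellipse semi-major axis a_t = (r₁ + r₂)/2 = (7811 + 54160)/2 = 30985.5 km.
Transfer time t = π√(a_t³/μ) = π√((30985.5)³ / 3.986×10^5) = 27140 s.
Converting: 27140 s ÷ 3600 s/hour = 7.539 hours.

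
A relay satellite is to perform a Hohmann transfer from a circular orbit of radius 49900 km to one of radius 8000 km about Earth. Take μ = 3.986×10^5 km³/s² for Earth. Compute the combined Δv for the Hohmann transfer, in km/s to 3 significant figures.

Δv = 3.55 km/s

Transfer-ellipse semi-major axis a_t = (r₁ + r₂)/2 = (49900 + 8000)/2 = 28950 km.
Circular speed at r₁: v₁ = √(μ/r₁) = √(3.986×10^5/49900) = 2.8263 km/s.
Transfer-orbit speed at r₁ (v² = μ(2/r − 1/a)): v_a = √[μ(2/r₁ − 1/a_t)] = 1.4857 km/s.
First burn Δv₁ = |v_a − v₁| = 1.3406 km/s.
At r₂, v₂ = √(μ/r₂) = 7.0587 km/s.
Transfer-orbit speed at r₂: v_p = √[μ(2/r₂ − 1/a_t)] = 9.2672 km/s.
Second burn Δv₂ = |v₂ − v_p| = 2.2085 km/s.
Δv = Δv₁ + Δv₂ = 1.3406 + 2.2085 = 3.549 km/s.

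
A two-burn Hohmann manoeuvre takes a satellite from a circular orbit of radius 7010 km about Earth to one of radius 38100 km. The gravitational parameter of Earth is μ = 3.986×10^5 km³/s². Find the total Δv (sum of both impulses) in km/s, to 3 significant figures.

The Hohmann ellipse has a_t = (r₁ + r₂)/2 = 22555 km.
Circular speed at r₁: v₁ = √(μ/r₁) = √(3.986×10^5/7010) = 7.541 km/s.
Transfer-orbit speed at r₁ (vis-viva equation): v_p = √[μ(2/r₁ − 1/a_t)] = 9.801 km/s.
First burn Δv₁ = |v_p − v₁| = 2.260 km/s.
Circular speed at r₂: v₂ = √(μ/r₂) = 3.234 km/s.
Transfer-orbit speed at r₂: v_a = √[μ(2/r₂ − 1/a_t)] = 1.803 km/s.
Second burn Δv₂ = |v₂ − v_a| = 1.431 km/s.
Total Δv = Δv₁ + Δv₂ = 3.691 km/s.

Δv = 3.69 km/s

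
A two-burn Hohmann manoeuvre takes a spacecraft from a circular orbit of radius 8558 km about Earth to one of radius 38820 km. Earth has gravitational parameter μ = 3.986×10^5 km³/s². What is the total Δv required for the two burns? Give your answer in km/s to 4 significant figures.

Semi-major axis of the transfer orbit: a_t = (8558 + 38820)/2 = 23689 km.
Circular speed at r₁: v₁ = √(μ/r₁) = √(3.986×10^5/8558) = 6.8247 km/s.
On the transfer ellipse at r₁, vis-viva equation gives v_p = √[μ(2/r₁ − 1/a_t)] = 8.7365 km/s.
First burn Δv₁ = |v_p − v₁| = 1.912 km/s.
At r₂, v₂ = √(μ/r₂) = 3.204 km/s.
Transfer-orbit speed at r₂: v_a = √[μ(2/r₂ − 1/a_t)] = 1.926 km/s.
Second burn Δv₂ = |v₂ − v_a| = 1.278 km/s.
Total Δv = Δv₁ + Δv₂ = 3.190 km/s.

Δv = 3.190 km/s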